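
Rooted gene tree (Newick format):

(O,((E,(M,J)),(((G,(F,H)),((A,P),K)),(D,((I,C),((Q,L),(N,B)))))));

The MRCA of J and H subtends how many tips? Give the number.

16

The MRCA of J and H is the node subtending ((E,(M,J)),(((G,(F,H)),((A,P),K)),(D,((I,C),((Q,L),(N,B)))))).
That clade contains 16 terminal taxa: A, B, C, D, E, F, G, H, I, J, K, L, M, N, P, Q.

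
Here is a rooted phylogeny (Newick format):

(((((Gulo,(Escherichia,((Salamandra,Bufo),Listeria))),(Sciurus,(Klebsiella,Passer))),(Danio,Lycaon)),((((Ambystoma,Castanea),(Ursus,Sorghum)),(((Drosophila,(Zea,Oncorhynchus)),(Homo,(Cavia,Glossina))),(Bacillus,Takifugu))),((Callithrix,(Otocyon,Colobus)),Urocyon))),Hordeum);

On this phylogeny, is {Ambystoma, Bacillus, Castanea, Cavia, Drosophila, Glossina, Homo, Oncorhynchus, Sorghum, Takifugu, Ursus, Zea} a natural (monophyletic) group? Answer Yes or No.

The most recent common ancestor of these taxa subtends (((Ambystoma,Castanea),(Ursus,Sorghum)),(((Drosophila,(Zea,Oncorhynchus)),(Homo,(Cavia,Glossina))),(Bacillus,Takifugu))).
That clade has exactly 12 tips — every listed taxon and nothing else — so the group is monophyletic.

Yes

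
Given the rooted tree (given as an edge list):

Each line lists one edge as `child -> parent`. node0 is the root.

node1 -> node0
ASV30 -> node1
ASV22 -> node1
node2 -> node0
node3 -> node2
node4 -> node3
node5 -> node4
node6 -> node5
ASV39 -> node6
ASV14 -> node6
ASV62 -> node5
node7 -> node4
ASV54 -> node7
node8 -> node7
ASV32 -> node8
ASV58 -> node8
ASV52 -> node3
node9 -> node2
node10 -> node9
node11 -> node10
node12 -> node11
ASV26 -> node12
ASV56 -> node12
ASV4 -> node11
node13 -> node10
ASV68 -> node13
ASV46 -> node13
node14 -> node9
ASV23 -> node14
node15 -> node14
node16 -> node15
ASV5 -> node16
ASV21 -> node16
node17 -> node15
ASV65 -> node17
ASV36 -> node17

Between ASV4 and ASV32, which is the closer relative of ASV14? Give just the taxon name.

ASV32

The MRCA of ASV14 and ASV32 subtends (((ASV39,ASV14),ASV62),(ASV54,(ASV32,ASV58))) (6 taxa).
The MRCA of ASV14 and ASV4 subtends (((((ASV39,ASV14),ASV62),(ASV54,(ASV32,ASV58))),ASV52),((((ASV26,ASV56),ASV4),(ASV68,ASV46)),(ASV23,((ASV5,ASV21),(ASV65,ASV36))))) (17 taxa).
The first is nested inside the second, so ASV14 shares a more recent common ancestor with ASV32.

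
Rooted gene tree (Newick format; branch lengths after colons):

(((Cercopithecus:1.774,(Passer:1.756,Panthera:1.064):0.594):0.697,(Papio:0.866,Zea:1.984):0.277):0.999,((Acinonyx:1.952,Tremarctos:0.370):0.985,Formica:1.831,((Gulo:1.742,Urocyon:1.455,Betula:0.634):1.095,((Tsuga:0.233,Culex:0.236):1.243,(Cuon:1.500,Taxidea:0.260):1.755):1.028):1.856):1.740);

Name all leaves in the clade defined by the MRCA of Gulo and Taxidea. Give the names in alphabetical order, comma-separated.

Betula, Culex, Cuon, Gulo, Taxidea, Tsuga, Urocyon

Tracing Gulo: it sits inside (Gulo,Urocyon,Betula).
Tracing Taxidea: it sits inside (Cuon,Taxidea).
The smallest clade enclosing both is ((Gulo,Urocyon,Betula),((Tsuga,Culex),(Cuon,Taxidea))); the answer is its 7 terminal taxa in alphabetical order.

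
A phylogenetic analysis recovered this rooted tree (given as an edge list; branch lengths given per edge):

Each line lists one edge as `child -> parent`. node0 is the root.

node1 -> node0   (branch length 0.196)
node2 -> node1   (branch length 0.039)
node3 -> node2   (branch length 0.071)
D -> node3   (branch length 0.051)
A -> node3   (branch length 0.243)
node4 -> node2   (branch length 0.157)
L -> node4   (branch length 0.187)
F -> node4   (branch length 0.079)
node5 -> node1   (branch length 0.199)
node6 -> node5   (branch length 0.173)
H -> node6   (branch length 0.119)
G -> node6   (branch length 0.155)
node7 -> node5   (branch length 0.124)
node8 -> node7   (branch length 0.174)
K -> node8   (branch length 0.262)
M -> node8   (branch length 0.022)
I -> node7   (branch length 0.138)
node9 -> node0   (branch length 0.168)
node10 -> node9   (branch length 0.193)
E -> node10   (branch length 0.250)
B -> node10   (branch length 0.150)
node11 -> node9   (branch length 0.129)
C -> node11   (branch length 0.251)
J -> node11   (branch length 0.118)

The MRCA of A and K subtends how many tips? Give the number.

9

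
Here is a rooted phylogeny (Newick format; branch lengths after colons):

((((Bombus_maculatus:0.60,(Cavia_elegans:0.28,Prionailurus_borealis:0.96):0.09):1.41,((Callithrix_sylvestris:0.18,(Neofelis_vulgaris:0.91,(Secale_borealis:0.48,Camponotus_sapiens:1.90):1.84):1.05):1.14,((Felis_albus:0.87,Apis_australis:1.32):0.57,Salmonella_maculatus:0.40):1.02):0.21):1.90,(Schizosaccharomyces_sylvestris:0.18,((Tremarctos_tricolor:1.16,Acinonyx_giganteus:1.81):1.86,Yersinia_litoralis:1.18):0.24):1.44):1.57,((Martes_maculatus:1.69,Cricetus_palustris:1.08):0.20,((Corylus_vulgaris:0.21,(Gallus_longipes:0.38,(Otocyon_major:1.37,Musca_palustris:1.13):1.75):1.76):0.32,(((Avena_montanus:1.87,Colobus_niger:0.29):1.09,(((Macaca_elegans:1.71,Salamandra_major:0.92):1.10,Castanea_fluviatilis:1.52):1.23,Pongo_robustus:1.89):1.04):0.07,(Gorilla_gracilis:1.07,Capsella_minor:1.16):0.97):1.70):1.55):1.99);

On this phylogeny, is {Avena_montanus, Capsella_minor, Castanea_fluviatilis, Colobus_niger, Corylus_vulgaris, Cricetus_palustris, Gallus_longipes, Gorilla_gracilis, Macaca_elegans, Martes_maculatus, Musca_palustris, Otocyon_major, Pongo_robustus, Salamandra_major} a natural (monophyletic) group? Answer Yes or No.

Yes

The most recent common ancestor of these taxa subtends ((Martes_maculatus,Cricetus_palustris),((Corylus_vulgaris,(Gallus_longipes,(Otocyon_major,Musca_palustris))),(((Avena_montanus,Colobus_niger),(((Macaca_elegans,Salamandra_major),Castanea_fluviatilis),Pongo_robustus)),(Gorilla_gracilis,Capsella_minor)))).
That clade has exactly 14 tips — every listed taxon and nothing else — so the group is monophyletic.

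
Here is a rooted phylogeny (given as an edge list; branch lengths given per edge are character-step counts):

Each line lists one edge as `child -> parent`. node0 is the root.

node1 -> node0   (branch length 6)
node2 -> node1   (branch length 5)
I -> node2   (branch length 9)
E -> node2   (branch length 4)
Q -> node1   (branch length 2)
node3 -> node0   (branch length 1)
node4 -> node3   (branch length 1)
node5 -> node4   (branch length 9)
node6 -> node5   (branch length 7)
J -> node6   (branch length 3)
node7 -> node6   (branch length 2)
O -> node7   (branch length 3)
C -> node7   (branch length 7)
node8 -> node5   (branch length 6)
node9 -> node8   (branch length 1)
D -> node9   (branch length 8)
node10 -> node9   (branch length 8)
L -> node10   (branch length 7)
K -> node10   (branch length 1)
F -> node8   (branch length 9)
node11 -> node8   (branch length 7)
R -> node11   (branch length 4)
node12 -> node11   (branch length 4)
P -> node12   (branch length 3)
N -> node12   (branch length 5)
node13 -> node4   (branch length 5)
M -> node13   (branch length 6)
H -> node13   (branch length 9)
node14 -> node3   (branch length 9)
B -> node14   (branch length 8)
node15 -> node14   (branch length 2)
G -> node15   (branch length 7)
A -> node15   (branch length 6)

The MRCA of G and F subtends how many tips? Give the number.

The MRCA of G and F is the node subtending ((((J,(O,C)),((D,(L,K)),F,(R,(P,N)))),(M,H)),(B,(G,A))).
That clade contains 15 terminal taxa: A, B, C, D, F, G, H, J, K, L, M, N, O, P, R.

15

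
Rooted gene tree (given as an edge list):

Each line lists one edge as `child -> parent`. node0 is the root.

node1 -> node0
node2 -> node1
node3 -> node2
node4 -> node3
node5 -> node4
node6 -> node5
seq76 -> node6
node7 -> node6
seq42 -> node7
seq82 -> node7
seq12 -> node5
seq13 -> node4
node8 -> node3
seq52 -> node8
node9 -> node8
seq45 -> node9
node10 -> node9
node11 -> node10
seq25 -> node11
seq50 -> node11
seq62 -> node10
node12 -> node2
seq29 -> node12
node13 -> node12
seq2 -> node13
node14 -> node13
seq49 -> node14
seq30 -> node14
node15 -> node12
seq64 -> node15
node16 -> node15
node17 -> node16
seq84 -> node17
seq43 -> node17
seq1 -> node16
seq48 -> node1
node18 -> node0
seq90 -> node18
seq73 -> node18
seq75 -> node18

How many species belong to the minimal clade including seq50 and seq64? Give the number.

18

The MRCA of seq50 and seq64 is the node subtending (((((seq76,(seq42,seq82)),seq12),seq13),(seq52,(seq45,((seq25,seq50),seq62)))),(seq29,(seq2,(seq49,seq30)),(seq64,((seq84,seq43),seq1)))).
That clade contains 18 terminal taxa: seq1, seq12, seq13, seq2, seq25, seq29, seq30, seq42, seq43, seq45, seq49, seq50, seq52, seq62, seq64, seq76, seq82, seq84.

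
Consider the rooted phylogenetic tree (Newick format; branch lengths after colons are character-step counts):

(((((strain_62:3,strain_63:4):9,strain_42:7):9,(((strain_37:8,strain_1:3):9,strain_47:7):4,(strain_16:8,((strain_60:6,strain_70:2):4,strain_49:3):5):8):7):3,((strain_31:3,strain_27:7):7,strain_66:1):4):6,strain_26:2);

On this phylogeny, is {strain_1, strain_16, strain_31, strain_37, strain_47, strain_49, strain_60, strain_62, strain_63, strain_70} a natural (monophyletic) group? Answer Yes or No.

The MRCA of the listed taxa subtends ((((strain_62,strain_63),strain_42),(((strain_37,strain_1),strain_47),(strain_16,((strain_60,strain_70),strain_49)))),((strain_31,strain_27),strain_66)).
That clade also contains strain_27, strain_42, strain_66, which are not in the proposed group, so the group is not monophyletic.

No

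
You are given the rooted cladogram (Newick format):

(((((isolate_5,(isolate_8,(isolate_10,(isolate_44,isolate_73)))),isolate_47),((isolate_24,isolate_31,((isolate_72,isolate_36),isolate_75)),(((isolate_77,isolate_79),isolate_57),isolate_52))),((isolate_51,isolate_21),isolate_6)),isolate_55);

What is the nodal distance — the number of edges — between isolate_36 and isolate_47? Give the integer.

7

The MRCA of isolate_36 and isolate_47 is the node subtending (((isolate_5,(isolate_8,(isolate_10,(isolate_44,isolate_73)))),isolate_47),((isolate_24,isolate_31,((isolate_72,isolate_36),isolate_75)),(((isolate_77,isolate_79),isolate_57),isolate_52))).
From isolate_36 up to that node: 5 branches. From isolate_47 up to the same node: 2 branches. Total: 5 + 2 = 7.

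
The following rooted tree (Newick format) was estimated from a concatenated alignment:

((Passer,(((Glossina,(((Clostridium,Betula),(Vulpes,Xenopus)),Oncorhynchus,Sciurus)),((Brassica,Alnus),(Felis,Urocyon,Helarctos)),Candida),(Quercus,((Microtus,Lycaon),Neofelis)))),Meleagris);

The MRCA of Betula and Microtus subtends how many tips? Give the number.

17

The MRCA of Betula and Microtus is the node subtending (((Glossina,(((Clostridium,Betula),(Vulpes,Xenopus)),Oncorhynchus,Sciurus)),((Brassica,Alnus),(Felis,Urocyon,Helarctos)),Candida),(Quercus,((Microtus,Lycaon),Neofelis))).
That clade contains 17 terminal taxa: Alnus, Betula, Brassica, Candida, Clostridium, Felis, Glossina, Helarctos, Lycaon, Microtus, Neofelis, Oncorhynchus, Quercus, Sciurus, Urocyon, Vulpes, Xenopus.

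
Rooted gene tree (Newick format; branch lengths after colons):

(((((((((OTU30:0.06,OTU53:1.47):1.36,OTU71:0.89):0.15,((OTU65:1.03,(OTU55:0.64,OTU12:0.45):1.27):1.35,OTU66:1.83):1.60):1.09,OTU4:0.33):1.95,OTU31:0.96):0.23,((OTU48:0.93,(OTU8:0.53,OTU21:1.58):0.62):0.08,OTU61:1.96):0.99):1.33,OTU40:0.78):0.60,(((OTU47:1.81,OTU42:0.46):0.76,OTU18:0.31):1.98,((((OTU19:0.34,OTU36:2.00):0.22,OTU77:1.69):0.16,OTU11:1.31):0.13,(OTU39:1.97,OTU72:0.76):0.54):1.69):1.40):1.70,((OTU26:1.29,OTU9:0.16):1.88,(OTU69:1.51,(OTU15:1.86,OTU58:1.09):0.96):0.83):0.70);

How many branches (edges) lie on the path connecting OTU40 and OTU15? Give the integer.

The MRCA of OTU40 and OTU15 is the root of the tree.
From OTU40 up to that node: 3 branches. From OTU15 up to the same node: 4 branches. Total: 3 + 4 = 7.

7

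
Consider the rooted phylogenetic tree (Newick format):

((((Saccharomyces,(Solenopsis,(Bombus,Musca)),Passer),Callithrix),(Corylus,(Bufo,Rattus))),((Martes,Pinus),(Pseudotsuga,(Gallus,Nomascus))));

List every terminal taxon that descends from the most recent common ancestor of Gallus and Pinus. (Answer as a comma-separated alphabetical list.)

Gallus, Martes, Nomascus, Pinus, Pseudotsuga

Tracing Gallus: it sits inside (Gallus,Nomascus).
Tracing Pinus: it sits inside (Martes,Pinus).
The smallest clade enclosing both is ((Martes,Pinus),(Pseudotsuga,(Gallus,Nomascus))); the answer is its 5 terminal taxa in alphabetical order.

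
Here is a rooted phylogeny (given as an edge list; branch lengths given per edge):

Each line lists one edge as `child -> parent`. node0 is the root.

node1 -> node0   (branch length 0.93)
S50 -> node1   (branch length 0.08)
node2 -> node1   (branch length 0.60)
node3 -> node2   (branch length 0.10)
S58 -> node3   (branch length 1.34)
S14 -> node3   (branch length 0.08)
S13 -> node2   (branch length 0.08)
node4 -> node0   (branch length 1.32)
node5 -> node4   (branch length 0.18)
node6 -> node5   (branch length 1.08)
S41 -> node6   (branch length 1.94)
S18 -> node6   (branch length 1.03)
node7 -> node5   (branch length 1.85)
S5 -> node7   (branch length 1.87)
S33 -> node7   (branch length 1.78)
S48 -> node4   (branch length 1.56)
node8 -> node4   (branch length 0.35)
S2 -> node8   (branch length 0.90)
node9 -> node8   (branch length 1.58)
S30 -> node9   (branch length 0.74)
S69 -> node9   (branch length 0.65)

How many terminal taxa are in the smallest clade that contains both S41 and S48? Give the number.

8

The MRCA of S41 and S48 is the node subtending (((S41,S18),(S5,S33)),S48,(S2,(S30,S69))).
That clade contains 8 terminal taxa: S18, S2, S30, S33, S41, S48, S5, S69.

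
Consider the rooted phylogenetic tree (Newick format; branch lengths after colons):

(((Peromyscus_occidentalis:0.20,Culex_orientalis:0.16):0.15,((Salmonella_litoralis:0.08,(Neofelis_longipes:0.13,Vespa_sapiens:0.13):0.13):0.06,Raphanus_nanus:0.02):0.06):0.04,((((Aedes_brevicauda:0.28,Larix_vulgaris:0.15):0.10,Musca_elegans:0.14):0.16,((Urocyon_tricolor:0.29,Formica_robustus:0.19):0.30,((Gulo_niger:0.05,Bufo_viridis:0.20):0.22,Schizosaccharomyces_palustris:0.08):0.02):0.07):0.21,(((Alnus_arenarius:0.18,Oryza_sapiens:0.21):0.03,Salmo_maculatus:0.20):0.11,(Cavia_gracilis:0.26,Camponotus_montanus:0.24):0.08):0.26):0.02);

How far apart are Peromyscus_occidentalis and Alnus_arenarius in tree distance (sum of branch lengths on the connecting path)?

0.99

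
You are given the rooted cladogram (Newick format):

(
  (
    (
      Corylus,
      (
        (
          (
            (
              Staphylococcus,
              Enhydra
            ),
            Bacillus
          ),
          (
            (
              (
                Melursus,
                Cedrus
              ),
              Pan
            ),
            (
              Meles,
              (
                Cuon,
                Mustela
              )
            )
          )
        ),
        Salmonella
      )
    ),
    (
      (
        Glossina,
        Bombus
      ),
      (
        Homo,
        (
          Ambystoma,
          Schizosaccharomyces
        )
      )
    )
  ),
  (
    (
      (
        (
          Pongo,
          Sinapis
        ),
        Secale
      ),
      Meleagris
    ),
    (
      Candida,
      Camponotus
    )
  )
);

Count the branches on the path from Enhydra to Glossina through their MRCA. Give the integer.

The MRCA of Enhydra and Glossina is the node subtending ((Corylus,((((Staphylococcus,Enhydra),Bacillus),(((Melursus,Cedrus),Pan),(Meles,(Cuon,Mustela)))),Salmonella)),((Glossina,Bombus),(Homo,(Ambystoma,Schizosaccharomyces)))).
From Enhydra up to that node: 6 branches. From Glossina up to the same node: 3 branches. Total: 6 + 3 = 9.

9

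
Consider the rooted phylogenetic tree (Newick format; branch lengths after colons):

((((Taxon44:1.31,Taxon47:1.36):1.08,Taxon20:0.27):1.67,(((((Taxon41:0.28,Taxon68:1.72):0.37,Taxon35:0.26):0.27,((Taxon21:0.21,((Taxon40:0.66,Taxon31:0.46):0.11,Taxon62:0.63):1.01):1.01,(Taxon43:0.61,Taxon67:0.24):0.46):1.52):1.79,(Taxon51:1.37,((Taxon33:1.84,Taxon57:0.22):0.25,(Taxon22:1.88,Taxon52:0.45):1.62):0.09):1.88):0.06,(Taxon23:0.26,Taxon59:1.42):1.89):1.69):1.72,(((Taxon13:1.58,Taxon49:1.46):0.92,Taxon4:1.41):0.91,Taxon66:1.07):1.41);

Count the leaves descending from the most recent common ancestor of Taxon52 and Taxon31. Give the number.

14

The MRCA of Taxon52 and Taxon31 is the node subtending ((((Taxon41,Taxon68),Taxon35),((Taxon21,((Taxon40,Taxon31),Taxon62)),(Taxon43,Taxon67))),(Taxon51,((Taxon33,Taxon57),(Taxon22,Taxon52)))).
That clade contains 14 terminal taxa: Taxon21, Taxon22, Taxon31, Taxon33, Taxon35, Taxon40, Taxon41, Taxon43, Taxon51, Taxon52, Taxon57, Taxon62, Taxon67, Taxon68.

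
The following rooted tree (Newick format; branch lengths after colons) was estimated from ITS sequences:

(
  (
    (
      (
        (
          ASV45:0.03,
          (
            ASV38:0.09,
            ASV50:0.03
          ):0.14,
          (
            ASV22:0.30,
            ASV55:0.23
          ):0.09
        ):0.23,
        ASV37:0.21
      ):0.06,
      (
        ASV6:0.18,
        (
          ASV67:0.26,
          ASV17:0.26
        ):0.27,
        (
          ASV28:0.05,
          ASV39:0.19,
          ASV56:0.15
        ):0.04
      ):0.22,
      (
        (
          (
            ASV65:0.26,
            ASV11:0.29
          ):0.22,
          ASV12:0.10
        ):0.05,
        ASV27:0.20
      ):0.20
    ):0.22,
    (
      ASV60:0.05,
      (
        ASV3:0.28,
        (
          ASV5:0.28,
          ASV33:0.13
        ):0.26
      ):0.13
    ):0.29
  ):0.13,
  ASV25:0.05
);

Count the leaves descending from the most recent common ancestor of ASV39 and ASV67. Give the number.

The MRCA of ASV39 and ASV67 is the node subtending (ASV6,(ASV67,ASV17),(ASV28,ASV39,ASV56)).
That clade contains 6 terminal taxa: ASV17, ASV28, ASV39, ASV56, ASV6, ASV67.

6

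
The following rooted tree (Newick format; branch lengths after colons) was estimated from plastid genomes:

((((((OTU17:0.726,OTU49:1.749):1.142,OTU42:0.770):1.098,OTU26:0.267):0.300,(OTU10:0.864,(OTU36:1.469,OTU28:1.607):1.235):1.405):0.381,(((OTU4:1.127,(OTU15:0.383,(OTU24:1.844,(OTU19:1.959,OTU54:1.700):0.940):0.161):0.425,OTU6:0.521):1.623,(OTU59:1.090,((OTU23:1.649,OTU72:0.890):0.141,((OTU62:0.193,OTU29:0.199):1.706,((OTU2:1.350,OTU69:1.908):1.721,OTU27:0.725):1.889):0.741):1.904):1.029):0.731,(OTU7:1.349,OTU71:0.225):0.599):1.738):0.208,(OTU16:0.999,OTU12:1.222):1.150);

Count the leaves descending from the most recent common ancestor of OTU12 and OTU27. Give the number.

The MRCA of OTU12 and OTU27 is the root, so the clade is the entire tree.
That clade contains 25 terminal taxa: OTU10, OTU12, OTU15, OTU16, OTU17, OTU19, OTU2, OTU23, OTU24, OTU26, OTU27, OTU28, OTU29, OTU36, OTU4, OTU42, OTU49, OTU54, OTU59, OTU6, OTU62, OTU69, OTU7, OTU71, OTU72.

25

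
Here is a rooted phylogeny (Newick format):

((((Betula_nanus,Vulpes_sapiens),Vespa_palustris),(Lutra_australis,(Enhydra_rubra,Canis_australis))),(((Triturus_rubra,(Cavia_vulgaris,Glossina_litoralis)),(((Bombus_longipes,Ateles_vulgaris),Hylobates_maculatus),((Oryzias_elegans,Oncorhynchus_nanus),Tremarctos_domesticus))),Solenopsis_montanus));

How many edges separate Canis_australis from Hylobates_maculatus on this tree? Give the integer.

9

The MRCA of Canis_australis and Hylobates_maculatus is the root of the tree.
From Canis_australis up to that node: 4 branches. From Hylobates_maculatus up to the same node: 5 branches. Total: 4 + 5 = 9.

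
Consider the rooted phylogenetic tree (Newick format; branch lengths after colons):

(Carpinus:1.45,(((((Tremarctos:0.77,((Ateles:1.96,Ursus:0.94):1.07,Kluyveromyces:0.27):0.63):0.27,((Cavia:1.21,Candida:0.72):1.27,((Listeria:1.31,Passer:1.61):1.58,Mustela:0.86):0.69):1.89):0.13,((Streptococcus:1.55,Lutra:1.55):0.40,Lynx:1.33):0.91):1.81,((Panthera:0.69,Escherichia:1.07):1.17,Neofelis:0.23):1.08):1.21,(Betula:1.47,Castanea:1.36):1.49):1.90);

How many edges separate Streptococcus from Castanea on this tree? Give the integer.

7

The MRCA of Streptococcus and Castanea is the node subtending (((((Tremarctos,((Ateles,Ursus),Kluyveromyces)),((Cavia,Candida),((Listeria,Passer),Mustela))),((Streptococcus,Lutra),Lynx)),((Panthera,Escherichia),Neofelis)),(Betula,Castanea)).
From Streptococcus up to that node: 5 branches. From Castanea up to the same node: 2 branches. Total: 5 + 2 = 7.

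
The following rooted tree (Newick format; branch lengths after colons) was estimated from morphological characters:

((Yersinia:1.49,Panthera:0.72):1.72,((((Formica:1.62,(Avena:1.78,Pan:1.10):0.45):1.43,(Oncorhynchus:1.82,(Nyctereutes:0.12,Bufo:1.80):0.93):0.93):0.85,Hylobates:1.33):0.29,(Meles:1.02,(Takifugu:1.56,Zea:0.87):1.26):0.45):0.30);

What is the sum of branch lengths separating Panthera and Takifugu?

6.01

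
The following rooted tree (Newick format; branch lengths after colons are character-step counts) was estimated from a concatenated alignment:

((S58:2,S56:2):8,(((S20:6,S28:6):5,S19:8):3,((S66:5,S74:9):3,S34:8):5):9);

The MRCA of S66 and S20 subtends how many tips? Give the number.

6

The MRCA of S66 and S20 is the node subtending (((S20,S28),S19),((S66,S74),S34)).
That clade contains 6 terminal taxa: S19, S20, S28, S34, S66, S74.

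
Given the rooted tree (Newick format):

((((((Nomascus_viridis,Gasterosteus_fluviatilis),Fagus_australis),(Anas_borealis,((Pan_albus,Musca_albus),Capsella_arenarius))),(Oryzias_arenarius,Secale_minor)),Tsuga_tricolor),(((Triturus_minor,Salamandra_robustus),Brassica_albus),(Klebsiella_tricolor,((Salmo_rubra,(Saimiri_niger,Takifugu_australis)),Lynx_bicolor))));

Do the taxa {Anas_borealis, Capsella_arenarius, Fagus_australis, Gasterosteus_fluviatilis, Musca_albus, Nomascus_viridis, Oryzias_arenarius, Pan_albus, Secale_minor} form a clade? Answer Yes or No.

Yes

The most recent common ancestor of these taxa subtends ((((Nomascus_viridis,Gasterosteus_fluviatilis),Fagus_australis),(Anas_borealis,((Pan_albus,Musca_albus),Capsella_arenarius))),(Oryzias_arenarius,Secale_minor)).
That clade has exactly 9 tips — every listed taxon and nothing else — so the group is monophyletic.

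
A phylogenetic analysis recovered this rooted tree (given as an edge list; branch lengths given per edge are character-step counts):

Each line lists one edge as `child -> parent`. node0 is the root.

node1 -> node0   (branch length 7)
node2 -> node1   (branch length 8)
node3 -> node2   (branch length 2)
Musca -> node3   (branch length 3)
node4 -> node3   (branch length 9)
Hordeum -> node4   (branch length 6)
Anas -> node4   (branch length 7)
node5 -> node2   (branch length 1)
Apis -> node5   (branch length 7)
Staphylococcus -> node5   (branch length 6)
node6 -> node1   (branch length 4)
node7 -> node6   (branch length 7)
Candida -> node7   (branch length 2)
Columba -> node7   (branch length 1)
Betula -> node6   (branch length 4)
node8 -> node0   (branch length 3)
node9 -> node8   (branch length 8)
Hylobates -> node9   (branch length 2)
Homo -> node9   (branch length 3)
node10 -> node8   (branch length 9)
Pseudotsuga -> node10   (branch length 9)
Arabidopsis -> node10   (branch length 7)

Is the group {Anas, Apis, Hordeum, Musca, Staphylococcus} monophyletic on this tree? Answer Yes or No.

Yes

The most recent common ancestor of these taxa subtends ((Musca,(Hordeum,Anas)),(Apis,Staphylococcus)).
That clade has exactly 5 tips — every listed taxon and nothing else — so the group is monophyletic.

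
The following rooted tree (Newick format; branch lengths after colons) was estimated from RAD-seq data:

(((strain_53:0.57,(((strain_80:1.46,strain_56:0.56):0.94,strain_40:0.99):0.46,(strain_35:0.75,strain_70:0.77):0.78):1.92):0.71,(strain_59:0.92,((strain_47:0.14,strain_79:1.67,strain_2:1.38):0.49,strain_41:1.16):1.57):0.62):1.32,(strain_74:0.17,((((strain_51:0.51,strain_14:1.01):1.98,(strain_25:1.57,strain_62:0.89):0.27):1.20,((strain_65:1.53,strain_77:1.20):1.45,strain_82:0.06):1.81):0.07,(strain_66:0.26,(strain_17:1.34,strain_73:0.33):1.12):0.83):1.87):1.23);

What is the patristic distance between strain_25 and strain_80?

The path runs strain_25 → … → MRCA → … → strain_80; the MRCA is the root of the tree.
Branch lengths along that path: 1.57 + 0.27 + 1.20 + 0.07 + 1.87 + 1.23 + 1.32 + 0.71 + 1.92 + 0.46 + 0.94 + 1.46 = 13.02.

13.02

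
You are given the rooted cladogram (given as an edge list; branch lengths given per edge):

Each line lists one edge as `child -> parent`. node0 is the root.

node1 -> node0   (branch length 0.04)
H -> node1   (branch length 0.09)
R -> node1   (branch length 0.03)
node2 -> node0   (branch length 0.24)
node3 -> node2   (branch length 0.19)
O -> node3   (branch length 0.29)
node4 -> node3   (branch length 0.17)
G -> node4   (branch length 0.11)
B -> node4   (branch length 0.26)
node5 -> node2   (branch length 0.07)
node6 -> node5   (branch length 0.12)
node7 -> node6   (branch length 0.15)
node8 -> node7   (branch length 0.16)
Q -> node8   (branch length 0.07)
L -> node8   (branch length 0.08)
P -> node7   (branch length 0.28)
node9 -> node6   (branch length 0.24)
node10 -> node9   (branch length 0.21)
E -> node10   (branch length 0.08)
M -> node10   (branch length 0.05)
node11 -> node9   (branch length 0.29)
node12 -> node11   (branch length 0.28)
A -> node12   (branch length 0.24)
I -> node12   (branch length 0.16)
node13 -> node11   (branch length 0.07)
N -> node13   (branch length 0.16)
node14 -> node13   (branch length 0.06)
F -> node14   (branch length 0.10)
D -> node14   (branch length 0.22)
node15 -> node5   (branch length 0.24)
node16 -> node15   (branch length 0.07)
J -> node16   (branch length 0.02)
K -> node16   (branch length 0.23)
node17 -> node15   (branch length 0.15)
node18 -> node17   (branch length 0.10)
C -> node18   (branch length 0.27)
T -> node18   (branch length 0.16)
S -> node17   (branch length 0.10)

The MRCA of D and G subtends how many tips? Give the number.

18

The MRCA of D and G is the node subtending ((O,(G,B)),((((Q,L),P),((E,M),((A,I),(N,(F,D))))),((J,K),((C,T),S)))).
That clade contains 18 terminal taxa: A, B, C, D, E, F, G, I, J, K, L, M, N, O, P, Q, S, T.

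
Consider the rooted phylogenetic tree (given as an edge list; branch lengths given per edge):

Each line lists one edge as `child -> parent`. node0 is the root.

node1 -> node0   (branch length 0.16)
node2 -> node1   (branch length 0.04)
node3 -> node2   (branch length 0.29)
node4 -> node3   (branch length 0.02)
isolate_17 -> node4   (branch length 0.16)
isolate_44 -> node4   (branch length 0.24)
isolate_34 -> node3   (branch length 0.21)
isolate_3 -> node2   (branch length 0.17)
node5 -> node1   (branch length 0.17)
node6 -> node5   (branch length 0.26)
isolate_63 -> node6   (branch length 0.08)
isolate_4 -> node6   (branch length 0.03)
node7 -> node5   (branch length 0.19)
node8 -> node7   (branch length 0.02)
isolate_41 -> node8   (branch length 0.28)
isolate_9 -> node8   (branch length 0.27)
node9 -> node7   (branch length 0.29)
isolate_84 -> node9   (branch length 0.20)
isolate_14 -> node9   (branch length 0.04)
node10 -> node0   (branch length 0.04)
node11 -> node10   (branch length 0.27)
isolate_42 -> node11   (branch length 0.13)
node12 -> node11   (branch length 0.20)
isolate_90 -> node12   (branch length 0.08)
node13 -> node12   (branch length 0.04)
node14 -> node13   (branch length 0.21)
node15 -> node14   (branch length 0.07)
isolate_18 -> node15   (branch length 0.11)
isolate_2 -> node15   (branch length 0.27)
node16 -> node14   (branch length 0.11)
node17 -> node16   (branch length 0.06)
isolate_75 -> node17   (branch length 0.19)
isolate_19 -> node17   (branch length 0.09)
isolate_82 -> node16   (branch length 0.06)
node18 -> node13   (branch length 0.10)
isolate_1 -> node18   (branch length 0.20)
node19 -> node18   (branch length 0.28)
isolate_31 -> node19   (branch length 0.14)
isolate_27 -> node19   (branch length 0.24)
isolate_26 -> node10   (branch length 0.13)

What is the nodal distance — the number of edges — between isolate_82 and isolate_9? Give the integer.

12

The MRCA of isolate_82 and isolate_9 is the root of the tree.
From isolate_82 up to that node: 7 branches. From isolate_9 up to the same node: 5 branches. Total: 7 + 5 = 12.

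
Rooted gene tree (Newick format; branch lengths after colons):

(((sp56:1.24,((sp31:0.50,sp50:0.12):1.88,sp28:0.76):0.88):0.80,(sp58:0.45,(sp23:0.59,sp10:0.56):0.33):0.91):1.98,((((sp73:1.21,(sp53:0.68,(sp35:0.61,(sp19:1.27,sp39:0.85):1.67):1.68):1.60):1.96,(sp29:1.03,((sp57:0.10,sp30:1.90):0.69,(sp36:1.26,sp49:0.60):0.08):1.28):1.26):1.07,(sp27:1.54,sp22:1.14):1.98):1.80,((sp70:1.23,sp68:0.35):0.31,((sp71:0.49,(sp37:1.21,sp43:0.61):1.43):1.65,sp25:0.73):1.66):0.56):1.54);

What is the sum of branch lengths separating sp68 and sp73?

7.26

The path runs sp68 → … → MRCA → … → sp73; the MRCA is the node subtending ((((sp73,(sp53,(sp35,(sp19,sp39)))),(sp29,((sp57,sp30),(sp36,sp49)))),(sp27,sp22)),((sp70,sp68),((sp71,(sp37,sp43)),sp25))).
Branch lengths along that path: 0.35 + 0.31 + 0.56 + 1.80 + 1.07 + 1.96 + 1.21 = 7.26.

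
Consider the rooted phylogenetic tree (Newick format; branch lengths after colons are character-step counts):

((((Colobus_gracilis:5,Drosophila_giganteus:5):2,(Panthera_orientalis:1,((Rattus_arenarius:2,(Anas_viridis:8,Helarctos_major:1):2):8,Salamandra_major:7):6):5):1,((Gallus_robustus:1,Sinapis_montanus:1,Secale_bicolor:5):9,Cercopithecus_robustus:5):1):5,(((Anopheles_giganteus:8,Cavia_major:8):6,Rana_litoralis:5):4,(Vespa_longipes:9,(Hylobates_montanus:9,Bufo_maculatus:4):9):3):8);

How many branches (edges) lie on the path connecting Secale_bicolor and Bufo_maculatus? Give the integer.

8

The MRCA of Secale_bicolor and Bufo_maculatus is the root of the tree.
From Secale_bicolor up to that node: 4 branches. From Bufo_maculatus up to the same node: 4 branches. Total: 4 + 4 = 8.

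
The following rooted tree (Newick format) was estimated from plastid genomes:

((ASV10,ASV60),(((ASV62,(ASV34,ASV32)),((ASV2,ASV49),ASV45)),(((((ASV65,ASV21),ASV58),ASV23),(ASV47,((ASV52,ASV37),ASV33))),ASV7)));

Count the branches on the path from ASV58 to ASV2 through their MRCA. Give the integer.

The MRCA of ASV58 and ASV2 is the node subtending (((ASV62,(ASV34,ASV32)),((ASV2,ASV49),ASV45)),(((((ASV65,ASV21),ASV58),ASV23),(ASV47,((ASV52,ASV37),ASV33))),ASV7)).
From ASV58 up to that node: 5 branches. From ASV2 up to the same node: 4 branches. Total: 5 + 4 = 9.

9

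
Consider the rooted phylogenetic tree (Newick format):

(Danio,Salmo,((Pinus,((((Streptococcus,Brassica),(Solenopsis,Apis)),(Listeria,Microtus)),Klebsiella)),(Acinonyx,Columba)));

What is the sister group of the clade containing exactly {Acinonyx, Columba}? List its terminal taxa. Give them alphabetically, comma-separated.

The clade containing exactly {Acinonyx, Columba} attaches to the tree at the node subtending ((Pinus,((((Streptococcus,Brassica),(Solenopsis,Apis)),(Listeria,Microtus)),Klebsiella)),(Acinonyx,Columba)).
The other lineage descending from that same node — the sister group — is (Pinus,((((Streptococcus,Brassica),(Solenopsis,Apis)),(Listeria,Microtus)),Klebsiella)); its 8 tips in alphabetical order are the answer.

Apis, Brassica, Klebsiella, Listeria, Microtus, Pinus, Solenopsis, Streptococcus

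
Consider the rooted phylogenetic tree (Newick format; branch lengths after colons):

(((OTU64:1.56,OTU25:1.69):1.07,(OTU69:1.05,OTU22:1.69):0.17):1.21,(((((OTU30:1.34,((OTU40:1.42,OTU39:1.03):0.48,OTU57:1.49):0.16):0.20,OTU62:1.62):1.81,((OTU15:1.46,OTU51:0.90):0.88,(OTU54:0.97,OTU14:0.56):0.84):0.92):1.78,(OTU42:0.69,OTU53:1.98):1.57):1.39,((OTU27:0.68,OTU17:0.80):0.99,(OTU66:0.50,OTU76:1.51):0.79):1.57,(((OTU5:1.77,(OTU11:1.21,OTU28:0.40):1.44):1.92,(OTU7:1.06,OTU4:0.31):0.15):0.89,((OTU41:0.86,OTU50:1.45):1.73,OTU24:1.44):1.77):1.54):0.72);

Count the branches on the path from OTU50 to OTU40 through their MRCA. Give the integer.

11

The MRCA of OTU50 and OTU40 is the node subtending (((((OTU30,((OTU40,OTU39),OTU57)),OTU62),((OTU15,OTU51),(OTU54,OTU14))),(OTU42,OTU53)),((OTU27,OTU17),(OTU66,OTU76)),(((OTU5,(OTU11,OTU28)),(OTU7,OTU4)),((OTU41,OTU50),OTU24))).
From OTU50 up to that node: 4 branches. From OTU40 up to the same node: 7 branches. Total: 4 + 7 = 11.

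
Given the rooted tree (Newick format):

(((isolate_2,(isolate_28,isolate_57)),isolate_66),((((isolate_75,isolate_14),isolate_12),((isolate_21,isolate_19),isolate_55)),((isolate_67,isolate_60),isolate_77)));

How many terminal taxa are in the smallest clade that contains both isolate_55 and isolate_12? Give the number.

The MRCA of isolate_55 and isolate_12 is the node subtending (((isolate_75,isolate_14),isolate_12),((isolate_21,isolate_19),isolate_55)).
That clade contains 6 terminal taxa: isolate_12, isolate_14, isolate_19, isolate_21, isolate_55, isolate_75.

6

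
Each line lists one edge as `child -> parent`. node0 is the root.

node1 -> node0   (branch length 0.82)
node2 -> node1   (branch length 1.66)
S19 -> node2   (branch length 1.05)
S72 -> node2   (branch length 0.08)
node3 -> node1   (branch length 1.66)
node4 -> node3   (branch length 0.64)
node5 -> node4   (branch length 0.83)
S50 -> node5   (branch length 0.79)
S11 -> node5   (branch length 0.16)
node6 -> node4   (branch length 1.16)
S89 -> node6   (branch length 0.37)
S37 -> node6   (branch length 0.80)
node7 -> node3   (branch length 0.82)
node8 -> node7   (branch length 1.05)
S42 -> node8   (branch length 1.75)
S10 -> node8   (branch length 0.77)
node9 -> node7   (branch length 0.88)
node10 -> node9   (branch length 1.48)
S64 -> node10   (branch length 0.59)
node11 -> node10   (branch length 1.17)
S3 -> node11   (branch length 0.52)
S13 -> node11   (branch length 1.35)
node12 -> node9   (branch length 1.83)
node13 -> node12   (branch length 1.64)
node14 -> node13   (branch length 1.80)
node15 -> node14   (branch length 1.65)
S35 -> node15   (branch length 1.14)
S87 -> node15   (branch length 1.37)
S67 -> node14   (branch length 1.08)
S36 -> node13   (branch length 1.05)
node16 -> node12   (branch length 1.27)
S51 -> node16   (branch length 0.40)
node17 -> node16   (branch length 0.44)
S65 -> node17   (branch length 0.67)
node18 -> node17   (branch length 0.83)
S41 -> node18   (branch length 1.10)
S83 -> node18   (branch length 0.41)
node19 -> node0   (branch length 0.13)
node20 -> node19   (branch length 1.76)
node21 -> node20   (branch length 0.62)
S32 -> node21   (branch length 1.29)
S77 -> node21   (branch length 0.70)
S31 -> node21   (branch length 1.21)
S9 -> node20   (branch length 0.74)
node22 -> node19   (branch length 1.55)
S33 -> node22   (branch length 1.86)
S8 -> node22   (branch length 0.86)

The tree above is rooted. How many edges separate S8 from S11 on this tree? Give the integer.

The MRCA of S8 and S11 is the root of the tree.
From S8 up to that node: 3 branches. From S11 up to the same node: 5 branches. Total: 3 + 5 = 8.

8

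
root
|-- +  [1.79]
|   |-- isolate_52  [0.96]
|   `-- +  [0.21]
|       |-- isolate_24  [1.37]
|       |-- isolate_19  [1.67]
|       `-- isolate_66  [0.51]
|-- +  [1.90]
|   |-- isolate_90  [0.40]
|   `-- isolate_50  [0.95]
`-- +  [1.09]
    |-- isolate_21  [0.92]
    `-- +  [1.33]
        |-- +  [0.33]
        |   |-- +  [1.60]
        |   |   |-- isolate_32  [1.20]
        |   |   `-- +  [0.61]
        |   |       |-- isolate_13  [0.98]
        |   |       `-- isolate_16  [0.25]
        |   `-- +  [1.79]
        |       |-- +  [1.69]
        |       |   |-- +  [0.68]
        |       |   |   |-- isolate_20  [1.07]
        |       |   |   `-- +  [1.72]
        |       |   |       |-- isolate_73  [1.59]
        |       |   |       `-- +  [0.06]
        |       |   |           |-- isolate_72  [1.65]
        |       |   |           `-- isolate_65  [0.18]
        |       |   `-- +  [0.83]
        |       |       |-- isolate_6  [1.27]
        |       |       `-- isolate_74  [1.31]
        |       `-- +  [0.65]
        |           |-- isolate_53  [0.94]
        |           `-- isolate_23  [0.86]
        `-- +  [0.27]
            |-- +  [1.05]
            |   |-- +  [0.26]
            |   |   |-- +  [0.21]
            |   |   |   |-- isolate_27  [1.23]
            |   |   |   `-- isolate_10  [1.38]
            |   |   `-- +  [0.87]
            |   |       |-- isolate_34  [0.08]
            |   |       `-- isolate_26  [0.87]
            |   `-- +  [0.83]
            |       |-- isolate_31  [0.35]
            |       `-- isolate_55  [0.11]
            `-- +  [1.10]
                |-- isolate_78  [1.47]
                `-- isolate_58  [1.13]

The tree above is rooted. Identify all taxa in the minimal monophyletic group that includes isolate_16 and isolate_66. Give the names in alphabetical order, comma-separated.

isolate_10, isolate_13, isolate_16, isolate_19, isolate_20, isolate_21, isolate_23, isolate_24, isolate_26, isolate_27, isolate_31, isolate_32, isolate_34, isolate_50, isolate_52, isolate_53, isolate_55, isolate_58, isolate_6, isolate_65, isolate_66, isolate_72, isolate_73, isolate_74, isolate_78, isolate_90

Tracing isolate_16: it sits inside (isolate_13,isolate_16).
Tracing isolate_66: it sits inside (isolate_24,isolate_19,isolate_66).
The smallest clade enclosing both is the whole tree (their MRCA is the root), so the answer is all 26 tips in alphabetical order.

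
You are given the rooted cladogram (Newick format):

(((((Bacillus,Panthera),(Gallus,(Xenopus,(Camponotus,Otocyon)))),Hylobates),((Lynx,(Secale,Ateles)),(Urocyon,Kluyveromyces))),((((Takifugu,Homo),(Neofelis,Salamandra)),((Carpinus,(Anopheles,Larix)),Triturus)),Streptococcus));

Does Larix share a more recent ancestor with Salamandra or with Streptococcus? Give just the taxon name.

Salamandra

The MRCA of Larix and Salamandra subtends (((Takifugu,Homo),(Neofelis,Salamandra)),((Carpinus,(Anopheles,Larix)),Triturus)) (8 taxa).
The MRCA of Larix and Streptococcus subtends ((((Takifugu,Homo),(Neofelis,Salamandra)),((Carpinus,(Anopheles,Larix)),Triturus)),Streptococcus) (9 taxa).
The first is nested inside the second, so Larix shares a more recent common ancestor with Salamandra.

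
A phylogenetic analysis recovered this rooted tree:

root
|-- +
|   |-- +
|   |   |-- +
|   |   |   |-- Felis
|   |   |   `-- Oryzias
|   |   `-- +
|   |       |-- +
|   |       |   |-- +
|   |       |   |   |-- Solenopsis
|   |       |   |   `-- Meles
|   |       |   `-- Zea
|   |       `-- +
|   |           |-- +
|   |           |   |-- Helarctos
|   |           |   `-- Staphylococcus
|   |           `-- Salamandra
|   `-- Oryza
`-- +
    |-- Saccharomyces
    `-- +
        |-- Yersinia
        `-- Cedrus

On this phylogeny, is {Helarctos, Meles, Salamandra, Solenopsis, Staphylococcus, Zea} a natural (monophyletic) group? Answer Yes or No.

Yes

The most recent common ancestor of these taxa subtends (((Solenopsis,Meles),Zea),((Helarctos,Staphylococcus),Salamandra)).
That clade has exactly 6 tips — every listed taxon and nothing else — so the group is monophyletic.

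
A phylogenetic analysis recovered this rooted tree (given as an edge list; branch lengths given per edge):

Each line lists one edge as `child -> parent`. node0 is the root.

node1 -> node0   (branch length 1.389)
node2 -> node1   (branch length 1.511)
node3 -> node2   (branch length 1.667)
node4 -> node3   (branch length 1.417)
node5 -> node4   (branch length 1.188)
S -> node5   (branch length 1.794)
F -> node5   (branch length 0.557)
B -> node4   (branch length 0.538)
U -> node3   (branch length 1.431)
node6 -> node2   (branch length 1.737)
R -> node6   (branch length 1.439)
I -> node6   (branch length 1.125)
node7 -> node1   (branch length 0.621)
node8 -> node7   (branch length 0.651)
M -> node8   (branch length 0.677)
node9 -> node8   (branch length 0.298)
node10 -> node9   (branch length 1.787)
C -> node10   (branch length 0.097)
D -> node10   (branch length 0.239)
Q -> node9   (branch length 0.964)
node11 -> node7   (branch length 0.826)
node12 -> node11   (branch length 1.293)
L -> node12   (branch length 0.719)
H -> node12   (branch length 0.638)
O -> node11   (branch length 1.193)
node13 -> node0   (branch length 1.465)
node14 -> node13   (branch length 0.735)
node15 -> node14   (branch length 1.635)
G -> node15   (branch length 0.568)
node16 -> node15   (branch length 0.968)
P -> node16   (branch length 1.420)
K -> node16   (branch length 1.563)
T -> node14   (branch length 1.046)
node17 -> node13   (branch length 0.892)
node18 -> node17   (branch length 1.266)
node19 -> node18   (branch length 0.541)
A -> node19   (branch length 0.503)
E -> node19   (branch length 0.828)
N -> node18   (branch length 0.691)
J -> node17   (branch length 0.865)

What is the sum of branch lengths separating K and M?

9.704

The path runs K → … → MRCA → … → M; the MRCA is the root of the tree.
Branch lengths along that path: 1.563 + 0.968 + 1.635 + 0.735 + 1.465 + 1.389 + 0.621 + 0.651 + 0.677 = 9.704.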